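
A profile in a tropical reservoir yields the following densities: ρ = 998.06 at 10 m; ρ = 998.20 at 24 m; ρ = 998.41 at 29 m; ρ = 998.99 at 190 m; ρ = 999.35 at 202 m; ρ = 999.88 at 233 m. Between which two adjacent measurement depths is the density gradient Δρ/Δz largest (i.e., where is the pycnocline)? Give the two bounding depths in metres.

24–29 m

Compute the density gradient over each adjacent pair:
  10–24 m: Δρ/Δz = 0.14/14 = 0.010 kg m⁻⁴
  24–29 m: Δρ/Δz = 0.21/5 = 0.042 kg m⁻⁴
  29–190 m: Δρ/Δz = 0.58/161 = 3.6 × 10⁻³ kg m⁻⁴
  190–202 m: Δρ/Δz = 0.36/12 = 0.030 kg m⁻⁴
  202–233 m: Δρ/Δz = 0.53/31 = 0.017 kg m⁻⁴
The largest gradient is in the 24–29 m interval — the pycnocline.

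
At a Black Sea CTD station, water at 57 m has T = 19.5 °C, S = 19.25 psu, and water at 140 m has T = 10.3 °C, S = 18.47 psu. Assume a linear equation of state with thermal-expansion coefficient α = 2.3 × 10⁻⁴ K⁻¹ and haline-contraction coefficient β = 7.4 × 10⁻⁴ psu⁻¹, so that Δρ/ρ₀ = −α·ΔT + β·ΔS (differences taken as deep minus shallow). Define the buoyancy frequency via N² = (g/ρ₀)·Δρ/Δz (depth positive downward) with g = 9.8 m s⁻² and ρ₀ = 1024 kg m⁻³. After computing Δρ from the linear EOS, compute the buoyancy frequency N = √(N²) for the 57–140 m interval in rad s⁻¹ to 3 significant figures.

ΔT = -9.2 K, ΔS = -0.78 psu (deep − shallow).
Δρ/ρ₀ = −αΔT + βΔS = 2.116 × 10⁻³ − 5.772 × 10⁻⁴ = 1.5388 × 10⁻³, so Δρ ≈ 1.576 kg m⁻³.
N² = (g/ρ₀)·Δρ/Δz = g·(Δρ/ρ₀)/Δz = 9.8 × 1.5388 × 10⁻³ / 83 = 1.8169 × 10⁻⁴ s⁻².
N = √(1.8169 × 10⁻⁴) = 0.013479 rad s⁻¹ ≈ 0.0135 rad s⁻¹.

0.0135 rad s⁻¹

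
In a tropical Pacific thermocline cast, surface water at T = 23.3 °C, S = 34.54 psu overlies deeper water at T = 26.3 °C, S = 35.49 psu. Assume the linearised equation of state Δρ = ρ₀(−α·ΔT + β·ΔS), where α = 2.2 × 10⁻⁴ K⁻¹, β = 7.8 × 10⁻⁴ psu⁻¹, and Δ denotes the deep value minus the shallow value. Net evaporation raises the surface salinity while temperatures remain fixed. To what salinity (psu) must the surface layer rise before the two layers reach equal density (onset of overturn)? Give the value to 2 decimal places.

Neutral buoyancy requires −α(T_deep − T_surf) + β(S_deep − S_surf′) = 0.
S_surf′ = S_deep − (α/β)·ΔT = 35.49 − (2.2 × 10⁻⁴/7.8 × 10⁻⁴)·(+3.0) = 34.6438 psu.
Increase required: 34.6438 − 34.54 = 0.1038 psu.

34.64 psu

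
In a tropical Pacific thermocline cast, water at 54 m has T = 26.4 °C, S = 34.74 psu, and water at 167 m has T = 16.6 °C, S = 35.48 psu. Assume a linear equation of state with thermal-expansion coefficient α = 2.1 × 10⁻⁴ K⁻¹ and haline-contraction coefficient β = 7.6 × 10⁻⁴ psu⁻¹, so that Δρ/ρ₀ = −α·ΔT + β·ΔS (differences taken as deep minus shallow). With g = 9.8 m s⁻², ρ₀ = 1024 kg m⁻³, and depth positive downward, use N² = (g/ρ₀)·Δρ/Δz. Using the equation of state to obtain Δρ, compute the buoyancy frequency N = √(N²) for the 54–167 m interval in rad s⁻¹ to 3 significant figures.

ΔT = -9.8 K, ΔS = +0.74 psu (deep − shallow).
Δρ/ρ₀ = −αΔT + βΔS = 2.058 × 10⁻³ + 5.624 × 10⁻⁴ = 2.6204 × 10⁻³, so Δρ ≈ 2.683 kg m⁻³.
N² = (g/ρ₀)·Δρ/Δz = g·(Δρ/ρ₀)/Δz = 9.8 × 2.6204 × 10⁻³ / 113 = 2.2726 × 10⁻⁴ s⁻².
N = √(2.2726 × 10⁻⁴) = 0.015075 rad s⁻¹ ≈ 0.0151 rad s⁻¹.

0.0151 rad s⁻¹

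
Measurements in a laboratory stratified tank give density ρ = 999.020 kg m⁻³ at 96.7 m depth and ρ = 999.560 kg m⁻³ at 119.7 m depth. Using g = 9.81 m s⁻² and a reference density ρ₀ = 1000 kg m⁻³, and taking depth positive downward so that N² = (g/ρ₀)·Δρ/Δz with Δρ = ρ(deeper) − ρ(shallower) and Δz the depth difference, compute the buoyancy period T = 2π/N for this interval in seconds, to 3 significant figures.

414 s

Δρ = 999.560 − 999.020 = 0.540 kg m⁻³ over Δz = 119.7 − 96.7 = 23 m.
N² = (9.81/1000) × (0.540/23) = 2.3032 × 10⁻⁴ s⁻².
N = √(2.3032 × 10⁻⁴) = 0.015176 rad s⁻¹, so T = 2π/N = 414.02 s ≈ 414 s.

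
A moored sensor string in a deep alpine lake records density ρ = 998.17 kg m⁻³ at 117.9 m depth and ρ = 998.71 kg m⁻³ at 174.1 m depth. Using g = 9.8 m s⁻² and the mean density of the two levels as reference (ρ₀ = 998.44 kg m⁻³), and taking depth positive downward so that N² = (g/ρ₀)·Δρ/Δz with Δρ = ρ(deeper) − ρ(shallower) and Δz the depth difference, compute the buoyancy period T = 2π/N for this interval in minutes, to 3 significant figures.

Δρ = 998.71 − 998.17 = 0.54 kg m⁻³ over Δz = 174.1 − 117.9 = 56.2 m.
N² = (9.8/998.44) × (0.54/56.2) = 9.4311 × 10⁻⁵ s⁻².
N = √(9.4311 × 10⁻⁵) = 9.7114 × 10⁻³ rad s⁻¹, so T = 2π/N = 646.99 s = 10.783 min ≈ 10.8 min.
Since Δρ > 0 the layer is stably stratified.

10.8 min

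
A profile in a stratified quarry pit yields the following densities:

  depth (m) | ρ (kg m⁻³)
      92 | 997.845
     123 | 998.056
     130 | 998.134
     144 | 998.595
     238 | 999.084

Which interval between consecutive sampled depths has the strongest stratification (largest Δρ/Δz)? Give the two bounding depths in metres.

130–144 m

Compute the density gradient over each adjacent pair:
  92–123 m: Δρ/Δz = 0.211/31 = 6.8 × 10⁻³ kg m⁻⁴
  123–130 m: Δρ/Δz = 0.078/7 = 0.011 kg m⁻⁴
  130–144 m: Δρ/Δz = 0.461/14 = 0.033 kg m⁻⁴
  144–238 m: Δρ/Δz = 0.489/94 = 5.2 × 10⁻³ kg m⁻⁴
The largest gradient is in the 130–144 m interval — the pycnocline.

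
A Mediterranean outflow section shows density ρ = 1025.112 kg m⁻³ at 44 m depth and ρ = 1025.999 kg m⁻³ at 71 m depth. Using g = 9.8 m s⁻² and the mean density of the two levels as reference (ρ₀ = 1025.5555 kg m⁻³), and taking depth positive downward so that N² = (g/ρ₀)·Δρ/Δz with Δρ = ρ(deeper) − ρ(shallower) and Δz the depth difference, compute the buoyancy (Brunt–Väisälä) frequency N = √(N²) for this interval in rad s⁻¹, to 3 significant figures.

0.0177 rad s⁻¹

Δρ = 1025.999 − 1025.112 = 0.887 kg m⁻³ over Δz = 71 − 44 = 27 m.
N² = (9.8/1025.5555) × (0.887/27) = 3.1393 × 10⁻⁴ s⁻².
N = √(3.1393 × 10⁻⁴) = 0.017718 rad s⁻¹ ≈ 0.0177 rad s⁻¹.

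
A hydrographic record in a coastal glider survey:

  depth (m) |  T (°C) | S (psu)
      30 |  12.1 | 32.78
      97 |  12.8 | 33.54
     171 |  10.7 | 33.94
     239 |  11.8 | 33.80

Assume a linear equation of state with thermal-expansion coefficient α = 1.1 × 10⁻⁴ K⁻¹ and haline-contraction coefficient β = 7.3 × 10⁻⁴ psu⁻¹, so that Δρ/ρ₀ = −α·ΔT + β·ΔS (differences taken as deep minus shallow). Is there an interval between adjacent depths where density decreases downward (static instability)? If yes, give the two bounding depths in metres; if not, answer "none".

Evaluate Δρ/ρ₀ = −αΔT + βΔS across each adjacent pair:
  30–97 m: −αΔT+βΔS = −(1.1 × 10⁻⁴)(+0.7)+(7.3 × 10⁻⁴)(+0.76) = 4.8 × 10⁻⁴ → stable
  97–171 m: −αΔT+βΔS = −(1.1 × 10⁻⁴)(-2.1)+(7.3 × 10⁻⁴)(+0.40) = 5.2 × 10⁻⁴ → stable
  171–239 m: −αΔT+βΔS = −(1.1 × 10⁻⁴)(+1.1)+(7.3 × 10⁻⁴)(-0.14) = -2.2 × 10⁻⁴ → UNSTABLE
The 171–239 m interval has Δρ < 0: lighter water underlies denser water.

171–239 m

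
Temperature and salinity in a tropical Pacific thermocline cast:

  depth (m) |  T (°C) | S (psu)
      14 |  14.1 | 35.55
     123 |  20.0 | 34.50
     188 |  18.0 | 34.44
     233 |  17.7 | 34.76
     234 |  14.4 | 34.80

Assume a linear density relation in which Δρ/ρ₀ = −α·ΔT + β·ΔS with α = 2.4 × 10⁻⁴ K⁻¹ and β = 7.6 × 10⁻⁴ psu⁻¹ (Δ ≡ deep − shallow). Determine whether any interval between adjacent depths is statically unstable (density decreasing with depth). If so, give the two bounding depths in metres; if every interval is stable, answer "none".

Evaluate Δρ/ρ₀ = −αΔT + βΔS across each adjacent pair:
  14–123 m: −αΔT+βΔS = −(2.4 × 10⁻⁴)(+5.9)+(7.6 × 10⁻⁴)(-1.05) = -2.2 × 10⁻³ → UNSTABLE
  123–188 m: −αΔT+βΔS = −(2.4 × 10⁻⁴)(-2.0)+(7.6 × 10⁻⁴)(-0.06) = 4.3 × 10⁻⁴ → stable
  188–233 m: −αΔT+βΔS = −(2.4 × 10⁻⁴)(-0.3)+(7.6 × 10⁻⁴)(+0.32) = 3.2 × 10⁻⁴ → stable
  233–234 m: −αΔT+βΔS = −(2.4 × 10⁻⁴)(-3.3)+(7.6 × 10⁻⁴)(+0.04) = 8.2 × 10⁻⁴ → stable
The 14–123 m interval has Δρ < 0: lighter water underlies denser water.

14–123 m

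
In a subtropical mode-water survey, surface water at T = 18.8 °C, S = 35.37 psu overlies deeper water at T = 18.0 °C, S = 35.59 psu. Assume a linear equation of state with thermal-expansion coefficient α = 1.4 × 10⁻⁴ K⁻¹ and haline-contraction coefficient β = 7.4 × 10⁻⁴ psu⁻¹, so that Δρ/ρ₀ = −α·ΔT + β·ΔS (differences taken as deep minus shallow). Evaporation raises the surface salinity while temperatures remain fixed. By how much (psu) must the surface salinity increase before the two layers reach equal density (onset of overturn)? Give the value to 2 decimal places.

Neutral buoyancy requires −α(T_deep − T_surf) + β(S_deep − S_surf′) = 0.
S_surf′ = S_deep − (α/β)·ΔT = 35.59 − (1.4 × 10⁻⁴/7.4 × 10⁻⁴)·(-0.8) = 35.7414 psu.
Increase required: 35.7414 − 35.37 = 0.3714 psu.

0.37 psu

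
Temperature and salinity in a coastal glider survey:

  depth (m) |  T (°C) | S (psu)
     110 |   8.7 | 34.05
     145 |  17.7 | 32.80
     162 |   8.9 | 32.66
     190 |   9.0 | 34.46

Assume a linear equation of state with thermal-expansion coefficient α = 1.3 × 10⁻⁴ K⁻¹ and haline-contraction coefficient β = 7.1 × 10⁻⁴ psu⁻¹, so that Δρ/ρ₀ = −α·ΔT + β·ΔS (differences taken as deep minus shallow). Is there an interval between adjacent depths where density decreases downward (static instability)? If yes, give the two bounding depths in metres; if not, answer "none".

Evaluate Δρ/ρ₀ = −αΔT + βΔS across each adjacent pair:
  110–145 m: −αΔT+βΔS = −(1.3 × 10⁻⁴)(+9.0)+(7.1 × 10⁻⁴)(-1.25) = -2.1 × 10⁻³ → UNSTABLE
  145–162 m: −αΔT+βΔS = −(1.3 × 10⁻⁴)(-8.8)+(7.1 × 10⁻⁴)(-0.14) = 1.0 × 10⁻³ → stable
  162–190 m: −αΔT+βΔS = −(1.3 × 10⁻⁴)(+0.1)+(7.1 × 10⁻⁴)(+1.80) = 1.3 × 10⁻³ → stable
The 110–145 m interval has Δρ < 0: lighter water underlies denser water.

110–145 m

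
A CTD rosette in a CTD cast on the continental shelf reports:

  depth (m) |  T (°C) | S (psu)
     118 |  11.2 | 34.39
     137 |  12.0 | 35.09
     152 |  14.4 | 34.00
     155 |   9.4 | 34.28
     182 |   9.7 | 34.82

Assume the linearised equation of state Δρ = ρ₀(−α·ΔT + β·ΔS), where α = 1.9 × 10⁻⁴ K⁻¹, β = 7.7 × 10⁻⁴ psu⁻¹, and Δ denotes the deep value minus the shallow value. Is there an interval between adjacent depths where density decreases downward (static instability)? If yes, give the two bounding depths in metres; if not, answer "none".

Evaluate Δρ/ρ₀ = −αΔT + βΔS across each adjacent pair:
  118–137 m: −αΔT+βΔS = −(1.9 × 10⁻⁴)(+0.8)+(7.7 × 10⁻⁴)(+0.70) = 3.9 × 10⁻⁴ → stable
  137–152 m: −αΔT+βΔS = −(1.9 × 10⁻⁴)(+2.4)+(7.7 × 10⁻⁴)(-1.09) = -1.3 × 10⁻³ → UNSTABLE
  152–155 m: −αΔT+βΔS = −(1.9 × 10⁻⁴)(-5.0)+(7.7 × 10⁻⁴)(+0.28) = 1.2 × 10⁻³ → stable
  155–182 m: −αΔT+βΔS = −(1.9 × 10⁻⁴)(+0.3)+(7.7 × 10⁻⁴)(+0.54) = 3.6 × 10⁻⁴ → stable
The 137–152 m interval has Δρ < 0: lighter water underlies denser water.

137–152 m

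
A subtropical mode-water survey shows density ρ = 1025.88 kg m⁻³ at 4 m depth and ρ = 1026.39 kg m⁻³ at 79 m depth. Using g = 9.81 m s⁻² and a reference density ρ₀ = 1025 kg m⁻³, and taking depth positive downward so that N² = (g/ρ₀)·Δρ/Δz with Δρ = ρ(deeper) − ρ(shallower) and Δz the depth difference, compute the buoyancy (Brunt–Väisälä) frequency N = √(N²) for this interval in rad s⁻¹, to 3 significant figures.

Δρ = 1026.39 − 1025.88 = 0.51 kg m⁻³ over Δz = 79 − 4 = 75 m.
N² = (9.81/1025) × (0.51/75) = 6.5081 × 10⁻⁵ s⁻².
N = √(6.5081 × 10⁻⁵) = 8.0673 × 10⁻³ rad s⁻¹ ≈ 8.07 × 10⁻³ rad s⁻¹.
Since Δρ > 0 the layer is stably stratified.

8.07 × 10⁻³ rad s⁻¹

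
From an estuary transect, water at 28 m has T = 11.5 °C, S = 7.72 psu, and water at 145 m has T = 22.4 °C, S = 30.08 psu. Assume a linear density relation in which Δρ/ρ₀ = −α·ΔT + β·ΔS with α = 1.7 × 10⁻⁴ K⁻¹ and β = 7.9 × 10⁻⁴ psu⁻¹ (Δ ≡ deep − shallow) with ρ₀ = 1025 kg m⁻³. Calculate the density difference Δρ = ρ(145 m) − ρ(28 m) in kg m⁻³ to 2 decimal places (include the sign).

ΔT = +10.9 K, ΔS = +22.36 psu (deep − shallow).
Δρ/ρ₀ = −(1.7 × 10⁻⁴)(+10.9) + (7.9 × 10⁻⁴)(+22.36) = 0.0158114.
Δρ = 1025 × (0.0158114) = +16.21 kg m⁻³.
Positive Δρ: denser below, stable.

+16.21 kg m⁻³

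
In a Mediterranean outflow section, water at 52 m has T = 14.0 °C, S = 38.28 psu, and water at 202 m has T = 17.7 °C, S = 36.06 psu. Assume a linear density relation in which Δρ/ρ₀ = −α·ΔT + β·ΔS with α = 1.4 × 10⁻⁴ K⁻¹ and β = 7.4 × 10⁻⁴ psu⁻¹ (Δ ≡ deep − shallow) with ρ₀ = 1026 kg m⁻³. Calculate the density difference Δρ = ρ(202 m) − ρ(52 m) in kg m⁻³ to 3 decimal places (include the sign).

ΔT = +3.7 K, ΔS = -2.22 psu (deep − shallow).
Δρ/ρ₀ = −(1.4 × 10⁻⁴)(+3.7) + (7.4 × 10⁻⁴)(-2.22) = -2.1608 × 10⁻³.
Δρ = 1026 × (-2.1608 × 10⁻³) = -2.217 kg m⁻³.
Negative Δρ: lighter below, statically unstable.

-2.217 kg m⁻³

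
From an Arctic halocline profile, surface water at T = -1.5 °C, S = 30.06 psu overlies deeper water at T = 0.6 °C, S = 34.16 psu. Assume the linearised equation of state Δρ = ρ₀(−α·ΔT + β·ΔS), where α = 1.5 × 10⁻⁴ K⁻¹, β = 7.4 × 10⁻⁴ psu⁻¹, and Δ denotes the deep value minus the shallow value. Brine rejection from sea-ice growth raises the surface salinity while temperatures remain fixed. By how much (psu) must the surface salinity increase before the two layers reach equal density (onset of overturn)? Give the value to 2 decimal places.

3.67 psu

Neutral buoyancy requires −α(T_deep − T_surf) + β(S_deep − S_surf′) = 0.
S_surf′ = S_deep − (α/β)·ΔT = 34.16 − (1.5 × 10⁻⁴/7.4 × 10⁻⁴)·(+2.1) = 33.7343 psu.
Increase required: 33.7343 − 30.06 = 3.6743 psu.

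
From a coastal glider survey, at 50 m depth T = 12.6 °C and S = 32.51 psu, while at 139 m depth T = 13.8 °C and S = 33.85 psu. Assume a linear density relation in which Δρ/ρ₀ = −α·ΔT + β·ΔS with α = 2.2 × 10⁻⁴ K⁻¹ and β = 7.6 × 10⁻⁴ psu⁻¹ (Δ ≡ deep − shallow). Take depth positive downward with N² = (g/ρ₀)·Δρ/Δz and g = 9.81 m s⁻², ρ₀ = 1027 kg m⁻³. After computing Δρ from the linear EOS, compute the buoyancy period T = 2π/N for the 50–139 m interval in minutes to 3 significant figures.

11.5 min

ΔT = +1.2 K, ΔS = +1.34 psu (deep − shallow).
Δρ/ρ₀ = −αΔT + βΔS = -2.64 × 10⁻⁴ + 1.0184 × 10⁻³ = 7.544 × 10⁻⁴, so Δρ ≈ 0.7748 kg m⁻³.
N² = (g/ρ₀)·Δρ/Δz = g·(Δρ/ρ₀)/Δz = 9.81 × 7.544 × 10⁻⁴ / 89 = 8.3154 × 10⁻⁵ s⁻².
N = √(8.3154 × 10⁻⁵) = 9.1189 × 10⁻³ rad s⁻¹ → T = 2π/N = 689.03 s = 11.484 min ≈ 11.5 min.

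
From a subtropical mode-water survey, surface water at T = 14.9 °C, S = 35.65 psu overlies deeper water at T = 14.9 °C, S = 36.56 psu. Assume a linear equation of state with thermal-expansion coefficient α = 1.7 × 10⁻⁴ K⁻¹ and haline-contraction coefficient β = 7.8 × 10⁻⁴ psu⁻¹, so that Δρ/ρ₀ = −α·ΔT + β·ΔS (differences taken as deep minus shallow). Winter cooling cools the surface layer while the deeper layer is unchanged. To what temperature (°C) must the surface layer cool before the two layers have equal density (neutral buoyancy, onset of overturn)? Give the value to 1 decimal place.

10.7 °C

Neutral buoyancy requires Δρ = 0, i.e. −α(T_deep − T_surf′) + β(S_deep − S_surf) = 0.
T_surf′ = T_deep − (β/α)·ΔS = 14.9 − (7.8 × 10⁻⁴/1.7 × 10⁻⁴)·(+0.91) = 10.725 °C.
Cooling required: 14.9 − (10.725) = 4.175 °C.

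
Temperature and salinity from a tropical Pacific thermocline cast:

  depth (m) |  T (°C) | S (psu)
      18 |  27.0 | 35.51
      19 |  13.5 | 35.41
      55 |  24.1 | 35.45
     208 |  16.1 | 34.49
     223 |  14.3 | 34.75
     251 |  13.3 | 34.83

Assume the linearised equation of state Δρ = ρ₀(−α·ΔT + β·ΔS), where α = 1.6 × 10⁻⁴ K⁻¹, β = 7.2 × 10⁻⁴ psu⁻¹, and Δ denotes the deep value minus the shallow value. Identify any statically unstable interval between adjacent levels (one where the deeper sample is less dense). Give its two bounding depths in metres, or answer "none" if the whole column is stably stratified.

19–55 m

Evaluate Δρ/ρ₀ = −αΔT + βΔS across each adjacent pair:
  18–19 m: −αΔT+βΔS = −(1.6 × 10⁻⁴)(-13.5)+(7.2 × 10⁻⁴)(-0.10) = 2.1 × 10⁻³ → stable
  19–55 m: −αΔT+βΔS = −(1.6 × 10⁻⁴)(+10.6)+(7.2 × 10⁻⁴)(+0.04) = -1.7 × 10⁻³ → UNSTABLE
  55–208 m: −αΔT+βΔS = −(1.6 × 10⁻⁴)(-8.0)+(7.2 × 10⁻⁴)(-0.96) = 5.9 × 10⁻⁴ → stable
  208–223 m: −αΔT+βΔS = −(1.6 × 10⁻⁴)(-1.8)+(7.2 × 10⁻⁴)(+0.26) = 4.8 × 10⁻⁴ → stable
  223–251 m: −αΔT+βΔS = −(1.6 × 10⁻⁴)(-1.0)+(7.2 × 10⁻⁴)(+0.08) = 2.2 × 10⁻⁴ → stable
The 19–55 m interval has Δρ < 0: lighter water underlies denser water.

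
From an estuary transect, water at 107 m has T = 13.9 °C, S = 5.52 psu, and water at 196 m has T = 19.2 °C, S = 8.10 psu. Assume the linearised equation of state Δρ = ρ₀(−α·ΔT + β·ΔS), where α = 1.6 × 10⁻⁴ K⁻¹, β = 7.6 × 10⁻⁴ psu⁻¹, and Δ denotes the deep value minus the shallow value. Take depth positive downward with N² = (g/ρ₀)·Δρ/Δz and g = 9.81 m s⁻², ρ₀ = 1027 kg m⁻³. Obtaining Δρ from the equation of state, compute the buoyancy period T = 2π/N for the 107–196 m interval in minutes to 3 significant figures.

ΔT = +5.3 K, ΔS = +2.58 psu (deep − shallow).
Δρ/ρ₀ = −αΔT + βΔS = -8.48 × 10⁻⁴ + 1.9608 × 10⁻³ = 1.1128 × 10⁻³, so Δρ ≈ 1.143 kg m⁻³.
N² = (g/ρ₀)·Δρ/Δz = g·(Δρ/ρ₀)/Δz = 9.81 × 1.1128 × 10⁻³ / 89 = 1.2266 × 10⁻⁴ s⁻².
N = √(1.2266 × 10⁻⁴) = 0.011075 rad s⁻¹ → T = 2π/N = 567.33 s = 9.4555 min ≈ 9.46 min.

9.46 min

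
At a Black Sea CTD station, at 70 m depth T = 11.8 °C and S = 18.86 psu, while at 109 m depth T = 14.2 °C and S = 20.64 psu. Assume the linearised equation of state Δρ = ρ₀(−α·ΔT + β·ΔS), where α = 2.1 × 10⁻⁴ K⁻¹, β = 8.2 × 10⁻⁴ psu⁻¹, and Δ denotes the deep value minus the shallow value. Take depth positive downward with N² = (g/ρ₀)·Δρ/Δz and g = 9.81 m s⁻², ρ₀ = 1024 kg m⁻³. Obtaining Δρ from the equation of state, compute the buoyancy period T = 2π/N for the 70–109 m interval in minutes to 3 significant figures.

6.75 min

ΔT = +2.4 K, ΔS = +1.78 psu (deep − shallow).
Δρ/ρ₀ = −αΔT + βΔS = -5.04 × 10⁻⁴ + 1.4596 × 10⁻³ = 9.556 × 10⁻⁴, so Δρ ≈ 0.9785 kg m⁻³.
N² = (g/ρ₀)·Δρ/Δz = g·(Δρ/ρ₀)/Δz = 9.81 × 9.556 × 10⁻⁴ / 39 = 2.4037 × 10⁻⁴ s⁻².
N = √(2.4037 × 10⁻⁴) = 0.015504 rad s⁻¹ → T = 2π/N = 405.26 s = 6.7543 min ≈ 6.75 min.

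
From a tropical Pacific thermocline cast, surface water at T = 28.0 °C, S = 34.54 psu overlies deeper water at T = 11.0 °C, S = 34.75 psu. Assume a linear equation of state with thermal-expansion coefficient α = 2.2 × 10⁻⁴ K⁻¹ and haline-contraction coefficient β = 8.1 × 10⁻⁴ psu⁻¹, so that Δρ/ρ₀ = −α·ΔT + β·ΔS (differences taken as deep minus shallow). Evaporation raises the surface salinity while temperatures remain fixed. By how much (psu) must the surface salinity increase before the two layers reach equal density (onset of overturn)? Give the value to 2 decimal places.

Neutral buoyancy requires −α(T_deep − T_surf) + β(S_deep − S_surf′) = 0.
S_surf′ = S_deep − (α/β)·ΔT = 34.75 − (2.2 × 10⁻⁴/8.1 × 10⁻⁴)·(-17.0) = 39.3673 psu.
Increase required: 39.3673 − 34.54 = 4.8273 psu.

4.83 psu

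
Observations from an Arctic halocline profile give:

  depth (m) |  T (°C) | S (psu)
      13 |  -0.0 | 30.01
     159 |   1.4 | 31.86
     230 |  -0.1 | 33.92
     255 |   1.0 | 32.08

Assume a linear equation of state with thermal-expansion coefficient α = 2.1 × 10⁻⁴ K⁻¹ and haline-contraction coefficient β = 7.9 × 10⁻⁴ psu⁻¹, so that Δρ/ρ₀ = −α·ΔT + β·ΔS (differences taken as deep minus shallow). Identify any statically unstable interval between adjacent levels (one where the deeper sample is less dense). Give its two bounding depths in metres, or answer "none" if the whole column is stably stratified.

230–255 m

Evaluate Δρ/ρ₀ = −αΔT + βΔS across each adjacent pair:
  13–159 m: −αΔT+βΔS = −(2.1 × 10⁻⁴)(+1.4)+(7.9 × 10⁻⁴)(+1.85) = 1.2 × 10⁻³ → stable
  159–230 m: −αΔT+βΔS = −(2.1 × 10⁻⁴)(-1.5)+(7.9 × 10⁻⁴)(+2.06) = 1.9 × 10⁻³ → stable
  230–255 m: −αΔT+βΔS = −(2.1 × 10⁻⁴)(+1.1)+(7.9 × 10⁻⁴)(-1.84) = -1.7 × 10⁻³ → UNSTABLE
The 230–255 m interval has Δρ < 0: lighter water underlies denser water.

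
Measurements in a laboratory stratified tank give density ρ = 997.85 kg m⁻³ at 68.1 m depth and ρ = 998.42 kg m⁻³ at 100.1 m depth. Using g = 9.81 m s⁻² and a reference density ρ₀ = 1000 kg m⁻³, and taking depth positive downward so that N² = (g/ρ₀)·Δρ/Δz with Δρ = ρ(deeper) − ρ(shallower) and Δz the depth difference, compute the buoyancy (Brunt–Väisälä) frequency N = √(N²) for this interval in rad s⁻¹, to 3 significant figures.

Δρ = 998.42 − 997.85 = 0.57 kg m⁻³ over Δz = 100.1 − 68.1 = 32 m.
N² = (9.81/1000) × (0.57/32) = 1.7474 × 10⁻⁴ s⁻².
N = √(1.7474 × 10⁻⁴) = 0.013219 rad s⁻¹ ≈ 0.0132 rad s⁻¹.

0.0132 rad s⁻¹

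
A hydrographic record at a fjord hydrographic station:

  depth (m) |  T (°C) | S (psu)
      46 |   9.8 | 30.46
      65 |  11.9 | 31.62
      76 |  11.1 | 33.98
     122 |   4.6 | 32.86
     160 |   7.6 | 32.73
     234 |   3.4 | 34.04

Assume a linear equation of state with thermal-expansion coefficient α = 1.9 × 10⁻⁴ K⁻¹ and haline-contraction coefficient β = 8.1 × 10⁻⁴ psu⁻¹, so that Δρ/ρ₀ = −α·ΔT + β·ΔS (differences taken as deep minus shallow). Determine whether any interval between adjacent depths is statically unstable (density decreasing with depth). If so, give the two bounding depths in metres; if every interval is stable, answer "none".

122–160 m

Evaluate Δρ/ρ₀ = −αΔT + βΔS across each adjacent pair:
  46–65 m: −αΔT+βΔS = −(1.9 × 10⁻⁴)(+2.1)+(8.1 × 10⁻⁴)(+1.16) = 5.4 × 10⁻⁴ → stable
  65–76 m: −αΔT+βΔS = −(1.9 × 10⁻⁴)(-0.8)+(8.1 × 10⁻⁴)(+2.36) = 2.1 × 10⁻³ → stable
  76–122 m: −αΔT+βΔS = −(1.9 × 10⁻⁴)(-6.5)+(8.1 × 10⁻⁴)(-1.12) = 3.3 × 10⁻⁴ → stable
  122–160 m: −αΔT+βΔS = −(1.9 × 10⁻⁴)(+3.0)+(8.1 × 10⁻⁴)(-0.13) = -6.8 × 10⁻⁴ → UNSTABLE
  160–234 m: −αΔT+βΔS = −(1.9 × 10⁻⁴)(-4.2)+(8.1 × 10⁻⁴)(+1.31) = 1.9 × 10⁻³ → stable
The 122–160 m interval has Δρ < 0: lighter water underlies denser water.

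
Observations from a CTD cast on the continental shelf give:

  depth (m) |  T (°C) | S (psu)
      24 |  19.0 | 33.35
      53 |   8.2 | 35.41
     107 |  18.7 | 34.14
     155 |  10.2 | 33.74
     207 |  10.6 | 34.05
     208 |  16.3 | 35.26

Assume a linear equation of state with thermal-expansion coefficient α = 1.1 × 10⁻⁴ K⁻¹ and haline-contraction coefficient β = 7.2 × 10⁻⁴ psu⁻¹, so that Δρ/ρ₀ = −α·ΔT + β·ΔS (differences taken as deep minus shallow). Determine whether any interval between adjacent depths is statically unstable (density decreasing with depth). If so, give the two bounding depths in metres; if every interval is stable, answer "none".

Evaluate Δρ/ρ₀ = −αΔT + βΔS across each adjacent pair:
  24–53 m: −αΔT+βΔS = −(1.1 × 10⁻⁴)(-10.8)+(7.2 × 10⁻⁴)(+2.06) = 2.7 × 10⁻³ → stable
  53–107 m: −αΔT+βΔS = −(1.1 × 10⁻⁴)(+10.5)+(7.2 × 10⁻⁴)(-1.27) = -2.1 × 10⁻³ → UNSTABLE
  107–155 m: −αΔT+βΔS = −(1.1 × 10⁻⁴)(-8.5)+(7.2 × 10⁻⁴)(-0.40) = 6.5 × 10⁻⁴ → stable
  155–207 m: −αΔT+βΔS = −(1.1 × 10⁻⁴)(+0.4)+(7.2 × 10⁻⁴)(+0.31) = 1.8 × 10⁻⁴ → stable
  207–208 m: −αΔT+βΔS = −(1.1 × 10⁻⁴)(+5.7)+(7.2 × 10⁻⁴)(+1.21) = 2.4 × 10⁻⁴ → stable
The 53–107 m interval has Δρ < 0: lighter water underlies denser water.

53–107 m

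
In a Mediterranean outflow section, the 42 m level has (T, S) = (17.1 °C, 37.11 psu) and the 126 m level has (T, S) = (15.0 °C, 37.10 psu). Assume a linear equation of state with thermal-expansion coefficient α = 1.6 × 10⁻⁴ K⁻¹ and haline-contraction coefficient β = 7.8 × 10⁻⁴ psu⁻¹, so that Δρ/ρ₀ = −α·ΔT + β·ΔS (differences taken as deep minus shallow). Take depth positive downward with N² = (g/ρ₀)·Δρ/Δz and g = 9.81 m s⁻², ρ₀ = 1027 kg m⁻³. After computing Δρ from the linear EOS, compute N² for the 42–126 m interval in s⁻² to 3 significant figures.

3.83 × 10⁻⁵ s⁻²

ΔT = -2.1 K, ΔS = -0.01 psu (deep − shallow).
Δρ/ρ₀ = −αΔT + βΔS = 3.36 × 10⁻⁴ − 7.80 × 10⁻⁶ = 3.282 × 10⁻⁴, so Δρ ≈ 0.3371 kg m⁻³.
N² = (g/ρ₀)·Δρ/Δz = g·(Δρ/ρ₀)/Δz = 9.81 × 3.282 × 10⁻⁴ / 84 = 3.8329 × 10⁻⁵ s⁻² ≈ 3.83 × 10⁻⁵ s⁻².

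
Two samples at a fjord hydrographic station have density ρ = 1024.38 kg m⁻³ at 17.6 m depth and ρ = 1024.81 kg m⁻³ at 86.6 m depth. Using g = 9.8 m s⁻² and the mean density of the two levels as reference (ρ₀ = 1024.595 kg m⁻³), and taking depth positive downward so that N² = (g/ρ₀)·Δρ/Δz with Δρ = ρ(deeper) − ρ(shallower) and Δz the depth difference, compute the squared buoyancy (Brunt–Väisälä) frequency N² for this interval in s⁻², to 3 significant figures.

5.96 × 10⁻⁵ s⁻²

Δρ = 1024.81 − 1024.38 = 0.43 kg m⁻³ over Δz = 86.6 − 17.6 = 69 m.
N² = (9.8/1024.595) × (0.43/69) = 5.9606 × 10⁻⁵ s⁻² ≈ 5.96 × 10⁻⁵ s⁻².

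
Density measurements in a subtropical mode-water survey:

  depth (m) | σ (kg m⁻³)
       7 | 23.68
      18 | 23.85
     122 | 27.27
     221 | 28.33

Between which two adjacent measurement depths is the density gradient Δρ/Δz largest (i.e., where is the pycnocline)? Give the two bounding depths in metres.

Compute the density gradient over each adjacent pair:
  7–18 m: Δρ/Δz = 0.17/11 = 0.015 kg m⁻⁴
  18–122 m: Δρ/Δz = 3.42/104 = 0.033 kg m⁻⁴
  122–221 m: Δρ/Δz = 1.06/99 = 0.011 kg m⁻⁴
The largest gradient is in the 18–122 m interval — the pycnocline.

18–122 m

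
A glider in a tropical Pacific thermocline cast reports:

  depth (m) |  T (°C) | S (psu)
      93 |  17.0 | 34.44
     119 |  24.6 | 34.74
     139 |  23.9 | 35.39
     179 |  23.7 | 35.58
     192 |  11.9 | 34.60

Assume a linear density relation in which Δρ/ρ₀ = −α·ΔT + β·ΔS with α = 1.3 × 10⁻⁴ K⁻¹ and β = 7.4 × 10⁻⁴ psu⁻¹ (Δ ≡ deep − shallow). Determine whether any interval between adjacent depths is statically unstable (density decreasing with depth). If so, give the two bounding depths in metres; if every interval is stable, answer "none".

93–119 m

Evaluate Δρ/ρ₀ = −αΔT + βΔS across each adjacent pair:
  93–119 m: −αΔT+βΔS = −(1.3 × 10⁻⁴)(+7.6)+(7.4 × 10⁻⁴)(+0.30) = -7.7 × 10⁻⁴ → UNSTABLE
  119–139 m: −αΔT+βΔS = −(1.3 × 10⁻⁴)(-0.7)+(7.4 × 10⁻⁴)(+0.65) = 5.7 × 10⁻⁴ → stable
  139–179 m: −αΔT+βΔS = −(1.3 × 10⁻⁴)(-0.2)+(7.4 × 10⁻⁴)(+0.19) = 1.7 × 10⁻⁴ → stable
  179–192 m: −αΔT+βΔS = −(1.3 × 10⁻⁴)(-11.8)+(7.4 × 10⁻⁴)(-0.98) = 8.1 × 10⁻⁴ → stable
The 93–119 m interval has Δρ < 0: lighter water underlies denser water.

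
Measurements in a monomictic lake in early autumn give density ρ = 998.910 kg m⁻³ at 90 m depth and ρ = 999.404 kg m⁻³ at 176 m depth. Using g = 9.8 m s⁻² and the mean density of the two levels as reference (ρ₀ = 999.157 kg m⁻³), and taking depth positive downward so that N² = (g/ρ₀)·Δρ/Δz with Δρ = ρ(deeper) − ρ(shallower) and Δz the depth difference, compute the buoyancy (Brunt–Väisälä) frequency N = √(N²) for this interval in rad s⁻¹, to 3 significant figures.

Δρ = 999.404 − 998.910 = 0.494 kg m⁻³ over Δz = 176 − 90 = 86 m.
N² = (9.8/999.157) × (0.494/86) = 5.6341 × 10⁻⁵ s⁻².
N = √(5.6341 × 10⁻⁵) = 7.5061 × 10⁻³ rad s⁻¹ ≈ 7.51 × 10⁻³ rad s⁻¹.
A positive N² confirms static stability across the interval.

7.51 × 10⁻³ rad s⁻¹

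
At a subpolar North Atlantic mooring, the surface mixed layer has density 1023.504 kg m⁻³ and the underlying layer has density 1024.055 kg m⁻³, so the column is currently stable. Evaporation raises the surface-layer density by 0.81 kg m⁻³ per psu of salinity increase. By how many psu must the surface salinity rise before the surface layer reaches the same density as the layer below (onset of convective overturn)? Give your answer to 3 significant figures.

Density deficit of the surface layer: 1024.055 − 1023.504 = 0.551 kg m⁻³.
Required change = 0.551 / 0.81 = 0.680 psu.

0.680 psu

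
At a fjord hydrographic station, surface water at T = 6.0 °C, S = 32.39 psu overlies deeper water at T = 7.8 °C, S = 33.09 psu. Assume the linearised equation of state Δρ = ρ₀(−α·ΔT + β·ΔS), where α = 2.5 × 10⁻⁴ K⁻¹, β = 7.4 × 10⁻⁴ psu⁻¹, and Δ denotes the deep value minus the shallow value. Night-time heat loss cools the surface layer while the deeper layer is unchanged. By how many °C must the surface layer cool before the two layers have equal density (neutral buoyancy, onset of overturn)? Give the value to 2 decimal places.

Neutral buoyancy requires Δρ = 0, i.e. −α(T_deep − T_surf′) + β(S_deep − S_surf) = 0.
T_surf′ = T_deep − (β/α)·ΔS = 7.8 − (7.4 × 10⁻⁴/2.5 × 10⁻⁴)·(+0.70) = 5.7280 °C.
Cooling required: 6.0 − (5.7280) = 0.2720 °C.

0.27 °C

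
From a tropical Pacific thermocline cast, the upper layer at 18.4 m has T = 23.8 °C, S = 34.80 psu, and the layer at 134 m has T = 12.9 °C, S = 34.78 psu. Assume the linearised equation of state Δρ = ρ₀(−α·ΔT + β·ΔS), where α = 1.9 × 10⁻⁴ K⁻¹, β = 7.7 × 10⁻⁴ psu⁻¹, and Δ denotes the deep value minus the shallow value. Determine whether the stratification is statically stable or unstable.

ΔT = 12.9 − 23.8 = -10.9 K and ΔS = 34.78 − 34.80 = -0.02 psu (deep − shallow).
−αΔT = 2.071 × 10⁻³; βΔS = -1.54 × 10⁻⁵; sum Δρ/ρ₀ = 2.0556 × 10⁻³.
Δρ/ρ₀ > 0, so Δρ > 0: deeper water is denser → statically stable.

stable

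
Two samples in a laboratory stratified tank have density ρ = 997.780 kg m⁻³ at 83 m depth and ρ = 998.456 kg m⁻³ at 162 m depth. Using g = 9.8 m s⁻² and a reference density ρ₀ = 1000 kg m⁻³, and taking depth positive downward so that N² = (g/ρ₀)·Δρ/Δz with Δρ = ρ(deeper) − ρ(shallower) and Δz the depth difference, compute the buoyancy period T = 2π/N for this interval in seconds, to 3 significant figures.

Δρ = 998.456 − 997.780 = 0.676 kg m⁻³ over Δz = 162 − 83 = 79 m.
N² = (9.8/1000) × (0.676/79) = 8.3858 × 10⁻⁵ s⁻².
N = √(8.3858 × 10⁻⁵) = 9.1574 × 10⁻³ rad s⁻¹, so T = 2π/N = 686.13 s ≈ 686 s.

686 s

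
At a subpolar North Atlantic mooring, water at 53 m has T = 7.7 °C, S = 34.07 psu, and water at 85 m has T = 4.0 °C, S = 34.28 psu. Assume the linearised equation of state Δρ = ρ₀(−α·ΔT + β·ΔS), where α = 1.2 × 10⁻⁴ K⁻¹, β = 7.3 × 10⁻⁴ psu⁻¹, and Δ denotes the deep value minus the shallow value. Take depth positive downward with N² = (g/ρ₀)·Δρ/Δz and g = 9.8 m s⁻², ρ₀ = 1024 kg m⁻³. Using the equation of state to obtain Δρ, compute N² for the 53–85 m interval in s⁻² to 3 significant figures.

1.83 × 10⁻⁴ s⁻²

ΔT = -3.7 K, ΔS = +0.21 psu (deep − shallow).
Δρ/ρ₀ = −αΔT + βΔS = 4.44 × 10⁻⁴ + 1.533 × 10⁻⁴ = 5.973 × 10⁻⁴, so Δρ ≈ 0.6116 kg m⁻³.
N² = (g/ρ₀)·Δρ/Δz = g·(Δρ/ρ₀)/Δz = 9.8 × 5.973 × 10⁻⁴ / 32 = 1.8292 × 10⁻⁴ s⁻² ≈ 1.83 × 10⁻⁴ s⁻².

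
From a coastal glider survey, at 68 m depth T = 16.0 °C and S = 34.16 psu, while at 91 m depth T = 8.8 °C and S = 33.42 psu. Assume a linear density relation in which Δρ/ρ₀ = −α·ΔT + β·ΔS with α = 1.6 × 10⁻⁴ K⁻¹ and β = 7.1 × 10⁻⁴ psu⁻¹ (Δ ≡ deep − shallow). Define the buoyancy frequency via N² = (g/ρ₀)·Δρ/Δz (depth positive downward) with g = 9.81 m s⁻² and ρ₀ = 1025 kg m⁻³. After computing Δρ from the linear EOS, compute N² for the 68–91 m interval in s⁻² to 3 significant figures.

2.67 × 10⁻⁴ s⁻²

ΔT = -7.2 K, ΔS = -0.74 psu (deep − shallow).
Δρ/ρ₀ = −αΔT + βΔS = 1.152 × 10⁻³ − 5.254 × 10⁻⁴ = 6.266 × 10⁻⁴, so Δρ ≈ 0.6423 kg m⁻³.
N² = (g/ρ₀)·Δρ/Δz = g·(Δρ/ρ₀)/Δz = 9.81 × 6.266 × 10⁻⁴ / 23 = 2.6726 × 10⁻⁴ s⁻² ≈ 2.67 × 10⁻⁴ s⁻².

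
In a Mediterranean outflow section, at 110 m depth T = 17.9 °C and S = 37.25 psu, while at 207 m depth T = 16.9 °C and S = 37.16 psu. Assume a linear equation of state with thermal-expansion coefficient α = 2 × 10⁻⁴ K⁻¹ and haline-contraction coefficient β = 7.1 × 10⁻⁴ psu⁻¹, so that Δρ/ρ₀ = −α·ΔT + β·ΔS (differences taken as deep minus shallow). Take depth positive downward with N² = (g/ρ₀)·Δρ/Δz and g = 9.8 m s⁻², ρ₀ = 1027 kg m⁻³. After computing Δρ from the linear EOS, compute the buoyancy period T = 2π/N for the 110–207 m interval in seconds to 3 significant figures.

ΔT = -1.0 K, ΔS = -0.09 psu (deep − shallow).
Δρ/ρ₀ = −αΔT + βΔS = 2.00 × 10⁻⁴ − 6.39 × 10⁻⁵ = 1.361 × 10⁻⁴, so Δρ ≈ 0.1398 kg m⁻³.
N² = (g/ρ₀)·Δρ/Δz = g·(Δρ/ρ₀)/Δz = 9.8 × 1.361 × 10⁻⁴ / 97 = 1.3750 × 10⁻⁵ s⁻².
N = √(1.3750 × 10⁻⁵) = 3.7081 × 10⁻³ rad s⁻¹ → T = 2π/N = 1.6944 × 10³ s ≈ 1.69 × 10³ s.

1.69 × 10³ s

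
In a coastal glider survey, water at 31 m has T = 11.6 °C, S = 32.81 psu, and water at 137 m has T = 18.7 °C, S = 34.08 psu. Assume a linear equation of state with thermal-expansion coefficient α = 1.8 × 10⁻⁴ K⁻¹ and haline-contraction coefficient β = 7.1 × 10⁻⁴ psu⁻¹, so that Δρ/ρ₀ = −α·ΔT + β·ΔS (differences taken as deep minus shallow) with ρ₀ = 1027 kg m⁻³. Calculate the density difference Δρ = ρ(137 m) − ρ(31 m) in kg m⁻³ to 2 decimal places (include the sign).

ΔT = +7.1 K, ΔS = +1.27 psu (deep − shallow).
Δρ/ρ₀ = −(1.8 × 10⁻⁴)(+7.1) + (7.1 × 10⁻⁴)(+1.27) = -3.763 × 10⁻⁴.
Δρ = 1027 × (-3.763 × 10⁻⁴) = -0.39 kg m⁻³.
Negative Δρ: lighter below, statically unstable.

-0.39 kg m⁻³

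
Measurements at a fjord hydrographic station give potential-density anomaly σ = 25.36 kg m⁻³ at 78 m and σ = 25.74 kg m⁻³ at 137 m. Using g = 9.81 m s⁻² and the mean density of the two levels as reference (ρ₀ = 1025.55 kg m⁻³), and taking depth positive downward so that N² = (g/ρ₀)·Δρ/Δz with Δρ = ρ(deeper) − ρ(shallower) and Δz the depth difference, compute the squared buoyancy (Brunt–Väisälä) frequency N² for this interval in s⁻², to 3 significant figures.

6.16 × 10⁻⁵ s⁻²

Δρ = 1025.74 − 1025.36 = 0.38 kg m⁻³ over Δz = 137 − 78 = 59 m.
N² = (9.81/1025.55) × (0.38/59) = 6.1609 × 10⁻⁵ s⁻² ≈ 6.16 × 10⁻⁵ s⁻².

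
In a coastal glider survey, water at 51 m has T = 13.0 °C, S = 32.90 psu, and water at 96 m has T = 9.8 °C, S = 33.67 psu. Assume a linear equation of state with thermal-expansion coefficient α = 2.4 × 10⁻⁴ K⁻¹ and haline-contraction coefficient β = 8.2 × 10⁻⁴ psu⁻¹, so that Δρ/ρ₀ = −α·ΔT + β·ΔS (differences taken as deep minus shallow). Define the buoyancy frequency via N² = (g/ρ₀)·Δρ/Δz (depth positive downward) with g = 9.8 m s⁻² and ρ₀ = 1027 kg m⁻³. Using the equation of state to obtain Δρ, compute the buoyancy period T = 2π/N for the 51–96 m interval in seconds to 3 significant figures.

ΔT = -3.2 K, ΔS = +0.77 psu (deep − shallow).
Δρ/ρ₀ = −αΔT + βΔS = 7.68 × 10⁻⁴ + 6.314 × 10⁻⁴ = 1.3994 × 10⁻³, so Δρ ≈ 1.437 kg m⁻³.
N² = (g/ρ₀)·Δρ/Δz = g·(Δρ/ρ₀)/Δz = 9.8 × 1.3994 × 10⁻³ / 45 = 3.0476 × 10⁻⁴ s⁻².
N = √(3.0476 × 10⁻⁴) = 0.017457 rad s⁻¹ → T = 2π/N = 359.92 s ≈ 360 s.

360 s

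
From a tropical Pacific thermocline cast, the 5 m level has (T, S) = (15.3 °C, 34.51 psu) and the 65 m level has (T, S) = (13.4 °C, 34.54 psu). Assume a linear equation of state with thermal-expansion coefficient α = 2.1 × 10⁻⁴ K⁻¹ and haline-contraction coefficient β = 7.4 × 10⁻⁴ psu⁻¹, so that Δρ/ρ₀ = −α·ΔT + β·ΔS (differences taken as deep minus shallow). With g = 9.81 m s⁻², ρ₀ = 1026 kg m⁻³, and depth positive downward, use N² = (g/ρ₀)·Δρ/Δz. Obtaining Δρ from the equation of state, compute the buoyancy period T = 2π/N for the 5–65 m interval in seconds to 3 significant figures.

757 s

ΔT = -1.9 K, ΔS = +0.03 psu (deep − shallow).
Δρ/ρ₀ = −αΔT + βΔS = 3.99 × 10⁻⁴ + 2.22 × 10⁻⁵ = 4.212 × 10⁻⁴, so Δρ ≈ 0.4322 kg m⁻³.
N² = (g/ρ₀)·Δρ/Δz = g·(Δρ/ρ₀)/Δz = 9.81 × 4.212 × 10⁻⁴ / 60 = 6.8866 × 10⁻⁵ s⁻².
N = √(6.8866 × 10⁻⁵) = 8.2986 × 10⁻³ rad s⁻¹ → T = 2π/N = 757.14 s ≈ 757 s.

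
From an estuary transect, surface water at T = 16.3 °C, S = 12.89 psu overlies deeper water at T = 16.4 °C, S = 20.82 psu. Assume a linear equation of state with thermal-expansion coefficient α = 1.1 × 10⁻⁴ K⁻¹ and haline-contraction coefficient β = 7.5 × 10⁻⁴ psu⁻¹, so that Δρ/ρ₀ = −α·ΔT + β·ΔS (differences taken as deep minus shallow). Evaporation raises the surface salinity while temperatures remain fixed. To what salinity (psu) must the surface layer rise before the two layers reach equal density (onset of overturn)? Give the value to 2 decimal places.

20.81 psu

Neutral buoyancy requires −α(T_deep − T_surf) + β(S_deep − S_surf′) = 0.
S_surf′ = S_deep − (α/β)·ΔT = 20.82 − (1.1 × 10⁻⁴/7.5 × 10⁻⁴)·(+0.1) = 20.8053 psu.
Increase required: 20.8053 − 12.89 = 7.9153 psu.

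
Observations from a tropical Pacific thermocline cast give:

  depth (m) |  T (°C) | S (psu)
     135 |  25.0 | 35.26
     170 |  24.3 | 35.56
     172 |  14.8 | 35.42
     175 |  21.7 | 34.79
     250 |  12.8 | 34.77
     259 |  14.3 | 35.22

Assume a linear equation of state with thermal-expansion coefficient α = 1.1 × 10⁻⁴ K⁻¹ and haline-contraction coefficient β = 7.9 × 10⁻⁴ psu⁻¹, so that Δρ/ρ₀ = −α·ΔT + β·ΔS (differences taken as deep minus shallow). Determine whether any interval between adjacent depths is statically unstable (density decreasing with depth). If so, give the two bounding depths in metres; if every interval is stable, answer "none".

Evaluate Δρ/ρ₀ = −αΔT + βΔS across each adjacent pair:
  135–170 m: −αΔT+βΔS = −(1.1 × 10⁻⁴)(-0.7)+(7.9 × 10⁻⁴)(+0.30) = 3.1 × 10⁻⁴ → stable
  170–172 m: −αΔT+βΔS = −(1.1 × 10⁻⁴)(-9.5)+(7.9 × 10⁻⁴)(-0.14) = 9.3 × 10⁻⁴ → stable
  172–175 m: −αΔT+βΔS = −(1.1 × 10⁻⁴)(+6.9)+(7.9 × 10⁻⁴)(-0.63) = -1.3 × 10⁻³ → UNSTABLE
  175–250 m: −αΔT+βΔS = −(1.1 × 10⁻⁴)(-8.9)+(7.9 × 10⁻⁴)(-0.02) = 9.6 × 10⁻⁴ → stable
  250–259 m: −αΔT+βΔS = −(1.1 × 10⁻⁴)(+1.5)+(7.9 × 10⁻⁴)(+0.45) = 1.9 × 10⁻⁴ → stable
The 172–175 m interval has Δρ < 0: lighter water underlies denser water.

172–175 m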